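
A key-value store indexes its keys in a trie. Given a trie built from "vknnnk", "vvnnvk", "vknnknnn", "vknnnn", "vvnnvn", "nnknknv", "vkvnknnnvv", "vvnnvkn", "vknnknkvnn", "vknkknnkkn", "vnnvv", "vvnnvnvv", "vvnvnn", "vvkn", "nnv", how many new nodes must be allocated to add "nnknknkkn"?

3

"nnknkn" is already a path in the trie; the remaining "kkn" must be added.
Each of the 3 remaining characters creates one node.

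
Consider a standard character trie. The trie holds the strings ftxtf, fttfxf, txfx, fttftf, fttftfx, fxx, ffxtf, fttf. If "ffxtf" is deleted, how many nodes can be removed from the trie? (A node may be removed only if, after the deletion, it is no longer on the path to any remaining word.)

4

A node on "ffxtf"'s path can go only if nothing else ends at it or branches off below it.
The suffix "fxtf" (4 nodes) is used only by "ffxtf"; the node for "f" still has the child "t", so pruning stops there.
Nodes removed: 4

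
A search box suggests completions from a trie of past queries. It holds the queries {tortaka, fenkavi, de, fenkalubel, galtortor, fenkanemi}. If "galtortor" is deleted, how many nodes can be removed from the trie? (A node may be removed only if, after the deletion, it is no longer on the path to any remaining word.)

A node on "galtortor"'s path can go only if nothing else ends at it or branches off below it.
No other word shares any prefix with "galtortor", so all 9 of its nodes go.
Nodes removed: 9

9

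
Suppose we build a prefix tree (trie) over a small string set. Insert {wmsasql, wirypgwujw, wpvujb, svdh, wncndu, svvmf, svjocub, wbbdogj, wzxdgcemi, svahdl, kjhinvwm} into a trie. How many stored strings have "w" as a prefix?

Filter for entries beginning with "w":
Matches: "wbbdogj", "wirypgwujw", "wmsasql", "wncndu", "wpvujb", "wzxdgcemi"
Count: 6

6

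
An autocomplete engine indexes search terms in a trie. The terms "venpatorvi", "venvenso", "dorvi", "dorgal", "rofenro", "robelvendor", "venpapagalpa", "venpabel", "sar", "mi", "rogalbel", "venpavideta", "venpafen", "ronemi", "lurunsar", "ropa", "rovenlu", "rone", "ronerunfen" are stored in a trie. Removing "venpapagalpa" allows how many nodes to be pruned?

7

A node on "venpapagalpa"'s path can go only if nothing else ends at it or branches off below it.
The suffix "pagalpa" (7 nodes) is used only by "venpapagalpa"; the node for "venpa" still has the child "t", so pruning stops there.
Nodes removed: 7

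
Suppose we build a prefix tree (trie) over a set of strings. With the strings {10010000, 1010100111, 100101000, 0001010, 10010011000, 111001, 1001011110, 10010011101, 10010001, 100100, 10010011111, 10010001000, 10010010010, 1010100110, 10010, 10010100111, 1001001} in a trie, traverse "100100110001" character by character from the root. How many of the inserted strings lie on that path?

Traverse "100100110001" character by character; count nodes along the way that are marked as word ends.
Prefixes of the query that are stored words: "10010", "100100", "1001001", "10010011000"
Count: 4

4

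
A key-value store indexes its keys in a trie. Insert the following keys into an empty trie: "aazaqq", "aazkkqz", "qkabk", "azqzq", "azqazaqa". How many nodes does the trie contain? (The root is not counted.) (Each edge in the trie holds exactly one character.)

Insert word by word; a character creates a node only if that edge doesn't already exist:
  "aazaqq" → 6 new (a, a, z, a, q, q)
  "aazkkqz" → prefix "aaz" already present; 4 new (k, k, q, z)
  "qkabk" → 5 new (q, k, a, b, k)
  "azqzq" → prefix "a" already present; 4 new (z, q, z, q)
  "azqazaqa" → prefix "azq" already present; 5 new (a, z, a, q, a)
Total nodes = 6 + 4 + 5 + 4 + 5 = 24

24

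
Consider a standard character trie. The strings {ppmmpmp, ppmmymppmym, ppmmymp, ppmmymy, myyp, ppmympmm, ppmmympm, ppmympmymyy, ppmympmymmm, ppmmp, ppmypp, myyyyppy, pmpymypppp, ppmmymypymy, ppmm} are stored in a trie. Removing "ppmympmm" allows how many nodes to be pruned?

After clearing the end-marker at "ppmympmm", prune upward until reaching a node still needed by another word.
The suffix "m" (1 node) is used only by "ppmympmm"; the node for "ppmympm" still has the child "y", so pruning stops there.
Nodes removed: 1

1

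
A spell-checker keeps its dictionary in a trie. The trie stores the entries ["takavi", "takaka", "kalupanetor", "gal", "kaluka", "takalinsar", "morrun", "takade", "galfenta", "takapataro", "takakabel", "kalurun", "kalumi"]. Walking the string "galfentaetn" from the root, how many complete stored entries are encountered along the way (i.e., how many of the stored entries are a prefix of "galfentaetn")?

Check each prefix of "galfentaetn" against the stored set — each match is an end-marker on the path.
Prefixes of the query that are stored words: "gal", "galfenta"
Count: 2

2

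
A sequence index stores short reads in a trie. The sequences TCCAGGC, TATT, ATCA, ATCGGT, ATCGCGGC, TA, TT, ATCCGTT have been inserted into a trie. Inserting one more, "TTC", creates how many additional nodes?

1

"TT" is already a path in the trie; the remaining "C" must be added.
Each of the 1 remaining characters creates one node.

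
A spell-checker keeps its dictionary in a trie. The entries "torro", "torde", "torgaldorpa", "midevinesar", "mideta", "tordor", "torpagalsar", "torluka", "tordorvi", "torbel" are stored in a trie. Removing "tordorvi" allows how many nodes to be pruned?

2

A node on "tordorvi"'s path can go only if nothing else ends at it or branches off below it.
The suffix "vi" (2 nodes) is used only by "tordorvi"; "tordor" is itself a stored word, so pruning stops there.
Nodes removed: 2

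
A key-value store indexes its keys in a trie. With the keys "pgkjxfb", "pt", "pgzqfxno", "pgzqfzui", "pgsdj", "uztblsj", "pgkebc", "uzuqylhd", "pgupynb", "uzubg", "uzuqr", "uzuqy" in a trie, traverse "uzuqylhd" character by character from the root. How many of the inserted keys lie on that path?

2

Walk "uzuqylhd" from the root; an end-of-word marker is hit whenever a stored word is a prefix of "uzuqylhd".
Prefixes of the query that are stored words: "uzuqy", "uzuqylhd"
Count: 2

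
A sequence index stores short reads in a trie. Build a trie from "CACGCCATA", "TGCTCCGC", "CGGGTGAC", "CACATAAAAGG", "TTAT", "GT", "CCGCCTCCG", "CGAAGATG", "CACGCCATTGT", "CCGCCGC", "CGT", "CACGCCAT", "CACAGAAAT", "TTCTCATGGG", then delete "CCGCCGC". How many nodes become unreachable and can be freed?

2

Walk "CCGCCGC" from the leaf back toward the root, removing each node that no remaining word uses.
The suffix "GC" (2 nodes) is used only by "CCGCCGC"; the node for "CCGCC" still has the child "T", so pruning stops there.
Nodes removed: 2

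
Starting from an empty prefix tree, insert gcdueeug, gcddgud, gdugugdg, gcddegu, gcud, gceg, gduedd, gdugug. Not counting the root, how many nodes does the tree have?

29

Trace insertions, counting only characters that open a new branch:
  "gcdueeug" → 8 new (g, c, d, u, e, e, u, g)
  "gcddgud" → prefix "gcd" already present; 4 new (d, g, u, d)
  "gdugugdg" → prefix "g" already present; 7 new (d, u, g, u, g, d, g)
  "gcddegu" → prefix "gcdd" already present; 3 new (e, g, u)
  "gcud" → prefix "gc" already present; 2 new (u, d)
  "gceg" → prefix "gc" already present; 2 new (e, g)
  "gduedd" → prefix "gdu" already present; 3 new (e, d, d)
  "gdugug" → prefix "gdugug" already present; 0 new (none)
Total nodes = 8 + 4 + 7 + 3 + 2 + 2 + 3 + 0 = 29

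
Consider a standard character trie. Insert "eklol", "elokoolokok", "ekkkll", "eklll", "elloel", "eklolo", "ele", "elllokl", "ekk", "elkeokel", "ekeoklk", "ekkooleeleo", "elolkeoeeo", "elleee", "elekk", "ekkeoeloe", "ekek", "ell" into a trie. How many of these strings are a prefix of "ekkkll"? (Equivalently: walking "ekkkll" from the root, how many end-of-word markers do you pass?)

2

Check each prefix of "ekkkll" against the stored set — each match is an end-marker on the path.
Prefixes of the query that are stored words: "ekk", "ekkkll"
Count: 2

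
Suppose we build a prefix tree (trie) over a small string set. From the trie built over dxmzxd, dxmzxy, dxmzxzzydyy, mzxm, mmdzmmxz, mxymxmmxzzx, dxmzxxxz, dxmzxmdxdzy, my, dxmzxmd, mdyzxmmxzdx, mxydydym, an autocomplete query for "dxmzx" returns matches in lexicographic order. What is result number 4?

Words with prefix "dxmzx", in lexicographic order: "dxmzxd", "dxmzxmd", "dxmzxmdxdzy", "dxmzxxxz", "dxmzxy", "dxmzxzzydyy"
The 4th is dxmzxxxz.

dxmzxxxz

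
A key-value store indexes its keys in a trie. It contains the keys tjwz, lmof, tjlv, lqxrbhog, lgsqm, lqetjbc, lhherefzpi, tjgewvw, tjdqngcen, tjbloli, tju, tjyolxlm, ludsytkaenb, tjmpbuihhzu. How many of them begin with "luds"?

1

Walk to "luds"; the words in its subtree are exactly those with that prefix.
Words under "luds": ludsytkaenb
Count: 1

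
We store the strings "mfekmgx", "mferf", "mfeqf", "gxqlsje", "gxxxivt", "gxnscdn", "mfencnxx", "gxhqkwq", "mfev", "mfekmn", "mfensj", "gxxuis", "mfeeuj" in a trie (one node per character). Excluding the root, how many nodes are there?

Count nodes per top-level branch (shared prefixes stored once):
  'g'-branch (gxhqkwq, gxnscdn, gxqlsje, gxxuis, gxxxivt): 25 nodes
  'm'-branch (mfeeuj, mfekmgx, mfekmn, mfencnxx, mfensj, mfeqf, mferf, mfev): 23 nodes
Sum: 48

48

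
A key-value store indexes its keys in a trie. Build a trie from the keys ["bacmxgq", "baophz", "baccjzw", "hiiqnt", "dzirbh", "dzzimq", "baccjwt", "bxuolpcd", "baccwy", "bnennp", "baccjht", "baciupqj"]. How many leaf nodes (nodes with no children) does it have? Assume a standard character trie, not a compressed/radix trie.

12

Leaves are exactly the stored words that no other stored word extends.
Those words: "baccjht", "baccjwt", "baccjzw", "baccwy", "baciupqj", "bacmxgq", "baophz", "bnennp", "bxuolpcd", "dzirbh", "dzzimq", "hiiqnt"
Leaf count: 12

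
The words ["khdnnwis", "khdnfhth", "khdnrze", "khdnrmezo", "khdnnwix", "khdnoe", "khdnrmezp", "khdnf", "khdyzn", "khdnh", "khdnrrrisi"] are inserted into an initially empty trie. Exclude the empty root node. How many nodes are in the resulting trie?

Trace insertions, counting only characters that open a new branch:
  "khdnnwis" → 8 new (k, h, d, n, n, w, i, s)
  "khdnfhth" → prefix "khdn" already present; 4 new (f, h, t, h)
  "khdnrze" → prefix "khdn" already present; 3 new (r, z, e)
  "khdnrmezo" → prefix "khdnr" already present; 4 new (m, e, z, o)
  "khdnnwix" → prefix "khdnnwi" already present; 1 new (x)
  "khdnoe" → prefix "khdn" already present; 2 new (o, e)
  "khdnrmezp" → prefix "khdnrmez" already present; 1 new (p)
  "khdnf" → prefix "khdnf" already present; 0 new (none)
  "khdyzn" → prefix "khd" already present; 3 new (y, z, n)
  "khdnh" → prefix "khdn" already present; 1 new (h)
  "khdnrrrisi" → prefix "khdnr" already present; 5 new (r, r, i, s, i)
Total nodes = 8 + 4 + 3 + 4 + 1 + 2 + 1 + 0 + 3 + 1 + 5 = 32

32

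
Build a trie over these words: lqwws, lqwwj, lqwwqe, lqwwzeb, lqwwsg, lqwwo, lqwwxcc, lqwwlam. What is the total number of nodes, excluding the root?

19

Trace insertions, counting only characters that open a new branch:
  "lqwws" → 5 new (l, q, w, w, s)
  "lqwwj" → prefix "lqww" already present; 1 new (j)
  "lqwwqe" → prefix "lqww" already present; 2 new (q, e)
  "lqwwzeb" → prefix "lqww" already present; 3 new (z, e, b)
  "lqwwsg" → prefix "lqwws" already present; 1 new (g)
  "lqwwo" → prefix "lqww" already present; 1 new (o)
  "lqwwxcc" → prefix "lqww" already present; 3 new (x, c, c)
  "lqwwlam" → prefix "lqww" already present; 3 new (l, a, m)
Total nodes = 5 + 1 + 2 + 3 + 1 + 1 + 3 + 3 = 19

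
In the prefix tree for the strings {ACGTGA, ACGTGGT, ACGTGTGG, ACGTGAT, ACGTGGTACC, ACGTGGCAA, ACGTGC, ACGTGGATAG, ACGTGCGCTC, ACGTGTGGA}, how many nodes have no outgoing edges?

A leaf is a node with no children — equivalently, the end of a word that is not a proper prefix of any other stored word.
Those words: "ACGTGAT", "ACGTGCGCTC", "ACGTGGATAG", "ACGTGGCAA", "ACGTGGTACC", "ACGTGTGGA"
Leaf count: 6

6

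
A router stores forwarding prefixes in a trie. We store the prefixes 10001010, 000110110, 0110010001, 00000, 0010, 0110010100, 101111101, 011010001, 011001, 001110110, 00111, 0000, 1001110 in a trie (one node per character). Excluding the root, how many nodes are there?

55

For each word, the new-node count is its length minus the longest prefix already in the trie:
  "10001010" → 8 new (1, 0, 0, 0, 1, 0, 1, 0)
  "000110110" → 9 new (0, 0, 0, 1, 1, 0, 1, 1, 0)
  "0110010001" → prefix "0" already present; 9 new (1, 1, 0, 0, 1, 0, 0, 0, 1)
  "00000" → prefix "000" already present; 2 new (0, 0)
  "0010" → prefix "00" already present; 2 new (1, 0)
  "0110010100" → prefix "0110010" already present; 3 new (1, 0, 0)
  "101111101" → prefix "10" already present; 7 new (1, 1, 1, 1, 1, 0, 1)
  "011010001" → prefix "0110" already present; 5 new (1, 0, 0, 0, 1)
  "011001" → prefix "011001" already present; 0 new (none)
  "001110110" → prefix "001" already present; 6 new (1, 1, 0, 1, 1, 0)
  "00111" → prefix "00111" already present; 0 new (none)
  "0000" → prefix "0000" already present; 0 new (none)
  "1001110" → prefix "100" already present; 4 new (1, 1, 1, 0)
Total nodes = 8 + 9 + 9 + 2 + 2 + 3 + 7 + 5 + 0 + 6 + 0 + 0 + 4 = 55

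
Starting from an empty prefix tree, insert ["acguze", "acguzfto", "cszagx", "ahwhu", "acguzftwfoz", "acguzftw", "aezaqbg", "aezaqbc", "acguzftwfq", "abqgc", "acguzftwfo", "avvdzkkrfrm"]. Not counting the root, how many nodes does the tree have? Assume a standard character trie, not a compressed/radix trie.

Insert word by word; a character creates a node only if that edge doesn't already exist:
  "acguze" → 6 new (a, c, g, u, z, e)
  "acguzfto" → prefix "acguz" already present; 3 new (f, t, o)
  "cszagx" → 6 new (c, s, z, a, g, x)
  "ahwhu" → prefix "a" already present; 4 new (h, w, h, u)
  "acguzftwfoz" → prefix "acguzft" already present; 4 new (w, f, o, z)
  "acguzftw" → prefix "acguzftw" already present; 0 new (none)
  "aezaqbg" → prefix "a" already present; 6 new (e, z, a, q, b, g)
  "aezaqbc" → prefix "aezaqb" already present; 1 new (c)
  "acguzftwfq" → prefix "acguzftwf" already present; 1 new (q)
  "abqgc" → prefix "a" already present; 4 new (b, q, g, c)
  "acguzftwfo" → prefix "acguzftwfo" already present; 0 new (none)
  "avvdzkkrfrm" → prefix "a" already present; 10 new (v, v, d, z, k, k, r, f, r, m)
Total nodes = 6 + 3 + 6 + 4 + 4 + 0 + 6 + 1 + 1 + 4 + 0 + 10 = 45

45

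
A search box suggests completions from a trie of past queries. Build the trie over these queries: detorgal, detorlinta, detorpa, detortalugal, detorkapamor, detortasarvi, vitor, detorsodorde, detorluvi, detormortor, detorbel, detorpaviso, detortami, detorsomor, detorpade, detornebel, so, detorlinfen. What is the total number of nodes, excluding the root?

79

Insert word by word; a character creates a node only if that edge doesn't already exist:
  "detorgal" → 8 new (d, e, t, o, r, g, a, l)
  "detorlinta" → prefix "detor" already present; 5 new (l, i, n, t, a)
  "detorpa" → prefix "detor" already present; 2 new (p, a)
  "detortalugal" → prefix "detor" already present; 7 new (t, a, l, u, g, a, l)
  "detorkapamor" → prefix "detor" already present; 7 new (k, a, p, a, m, o, r)
  "detortasarvi" → prefix "detorta" already present; 5 new (s, a, r, v, i)
  "vitor" → 5 new (v, i, t, o, r)
  "detorsodorde" → prefix "detor" already present; 7 new (s, o, d, o, r, d, e)
  "detorluvi" → prefix "detorl" already present; 3 new (u, v, i)
  "detormortor" → prefix "detor" already present; 6 new (m, o, r, t, o, r)
  "detorbel" → prefix "detor" already present; 3 new (b, e, l)
  "detorpaviso" → prefix "detorpa" already present; 4 new (v, i, s, o)
  "detortami" → prefix "detorta" already present; 2 new (m, i)
  "detorsomor" → prefix "detorso" already present; 3 new (m, o, r)
  "detorpade" → prefix "detorpa" already present; 2 new (d, e)
  "detornebel" → prefix "detor" already present; 5 new (n, e, b, e, l)
  "so" → 2 new (s, o)
  "detorlinfen" → prefix "detorlin" already present; 3 new (f, e, n)
Total nodes = 8 + 5 + 2 + 7 + 7 + 5 + 5 + 7 + 3 + 6 + 3 + 4 + 2 + 3 + 2 + 5 + 2 + 3 = 79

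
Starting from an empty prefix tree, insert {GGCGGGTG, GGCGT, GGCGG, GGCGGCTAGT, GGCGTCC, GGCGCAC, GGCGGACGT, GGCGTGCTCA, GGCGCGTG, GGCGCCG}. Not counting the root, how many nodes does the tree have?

Count nodes per top-level branch (shared prefixes stored once):
  'G'-branch (GGCGCAC, GGCGCCG, GGCGCGTG, GGCGG, GGCGGACGT, GGCGGCTAGT, GGCGGGTG, GGCGT, GGCGTCC, GGCGTGCTCA): 33 nodes
Sum: 33

33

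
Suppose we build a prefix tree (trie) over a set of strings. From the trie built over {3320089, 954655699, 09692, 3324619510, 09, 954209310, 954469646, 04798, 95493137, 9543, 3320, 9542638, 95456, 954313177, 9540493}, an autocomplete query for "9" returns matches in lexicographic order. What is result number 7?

95456

Filter for "9…" and sort: "9540493", "954209310", "9542638", "9543", "954313177", "954469646", "95456", "954655699", "95493137"
Position 7: 95456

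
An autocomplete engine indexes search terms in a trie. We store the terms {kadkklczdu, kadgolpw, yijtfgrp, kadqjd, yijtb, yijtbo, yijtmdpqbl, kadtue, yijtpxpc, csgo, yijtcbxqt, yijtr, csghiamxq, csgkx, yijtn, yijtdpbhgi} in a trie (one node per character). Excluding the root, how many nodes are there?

For each word, the new-node count is its length minus the longest prefix already in the trie:
  "kadkklczdu" → 10 new (k, a, d, k, k, l, c, z, d, u)
  "kadgolpw" → prefix "kad" already present; 5 new (g, o, l, p, w)
  "yijtfgrp" → 8 new (y, i, j, t, f, g, r, p)
  "kadqjd" → prefix "kad" already present; 3 new (q, j, d)
  "yijtb" → prefix "yijt" already present; 1 new (b)
  "yijtbo" → prefix "yijtb" already present; 1 new (o)
  "yijtmdpqbl" → prefix "yijt" already present; 6 new (m, d, p, q, b, l)
  "kadtue" → prefix "kad" already present; 3 new (t, u, e)
  "yijtpxpc" → prefix "yijt" already present; 4 new (p, x, p, c)
  "csgo" → 4 new (c, s, g, o)
  "yijtcbxqt" → prefix "yijt" already present; 5 new (c, b, x, q, t)
  "yijtr" → prefix "yijt" already present; 1 new (r)
  "csghiamxq" → prefix "csg" already present; 6 new (h, i, a, m, x, q)
  "csgkx" → prefix "csg" already present; 2 new (k, x)
  "yijtn" → prefix "yijt" already present; 1 new (n)
  "yijtdpbhgi" → prefix "yijt" already present; 6 new (d, p, b, h, g, i)
Total nodes = 10 + 5 + 8 + 3 + 1 + 1 + 6 + 3 + 4 + 4 + 5 + 1 + 6 + 2 + 1 + 6 = 66

66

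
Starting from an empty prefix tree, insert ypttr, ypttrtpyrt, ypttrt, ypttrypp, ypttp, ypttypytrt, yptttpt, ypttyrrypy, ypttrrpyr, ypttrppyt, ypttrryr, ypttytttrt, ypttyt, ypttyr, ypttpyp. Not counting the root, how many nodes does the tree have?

45

Count nodes per top-level branch (shared prefixes stored once):
  'y'-branch (ypttp, ypttpyp, ypttr, ypttrppyt, ypttrrpyr, ypttrryr, ypttrt, ypttrtpyrt, ypttrypp, yptttpt, ypttypytrt, ypttyr, ypttyrrypy, ypttyt, ypttytttrt): 45 nodes
Sum: 45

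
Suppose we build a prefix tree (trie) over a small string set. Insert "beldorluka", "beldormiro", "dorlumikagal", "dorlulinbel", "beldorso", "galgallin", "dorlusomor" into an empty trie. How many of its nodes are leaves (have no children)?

7

Leaves are exactly the stored words that no other stored word extends.
Those words: "beldorluka", "beldormiro", "beldorso", "dorlulinbel", "dorlumikagal", "dorlusomor", "galgallin"
Leaf count: 7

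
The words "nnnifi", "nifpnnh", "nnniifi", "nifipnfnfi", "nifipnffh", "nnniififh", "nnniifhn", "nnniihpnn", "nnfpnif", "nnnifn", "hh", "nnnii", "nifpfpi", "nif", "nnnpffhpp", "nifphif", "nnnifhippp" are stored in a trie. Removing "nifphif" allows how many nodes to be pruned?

After clearing the end-marker at "nifphif", prune upward until reaching a node still needed by another word.
The suffix "hif" (3 nodes) is used only by "nifphif"; the node for "nifp" still has the child "n", so pruning stops there.
Nodes removed: 3

3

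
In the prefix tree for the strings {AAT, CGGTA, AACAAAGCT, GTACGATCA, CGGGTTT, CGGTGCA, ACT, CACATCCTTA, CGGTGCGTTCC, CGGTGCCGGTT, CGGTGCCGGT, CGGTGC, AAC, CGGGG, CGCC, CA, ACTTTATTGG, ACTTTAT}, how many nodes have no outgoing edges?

Leaves are exactly the stored words that no other stored word extends.
Those words: "AACAAAGCT", "AAT", "ACTTTATTGG", "CACATCCTTA", "CGCC", "CGGGG", "CGGGTTT", "CGGTA", "CGGTGCA", "CGGTGCCGGTT", "CGGTGCGTTCC", "GTACGATCA"
Leaf count: 12

12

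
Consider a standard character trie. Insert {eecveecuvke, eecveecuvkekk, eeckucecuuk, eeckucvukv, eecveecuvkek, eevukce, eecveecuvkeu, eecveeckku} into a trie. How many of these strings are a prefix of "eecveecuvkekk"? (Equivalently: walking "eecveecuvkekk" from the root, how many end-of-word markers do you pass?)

3

Check each prefix of "eecveecuvkekk" against the stored set — each match is an end-marker on the path.
Prefixes of the query that are stored words: "eecveecuvke", "eecveecuvkek", "eecveecuvkekk"
Count: 3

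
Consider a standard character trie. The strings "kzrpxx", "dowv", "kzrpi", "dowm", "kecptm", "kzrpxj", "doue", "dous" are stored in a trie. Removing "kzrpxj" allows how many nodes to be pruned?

A node on "kzrpxj"'s path can go only if nothing else ends at it or branches off below it.
The suffix "j" (1 node) is used only by "kzrpxj"; the node for "kzrpx" still has the child "x", so pruning stops there.
Nodes removed: 1

1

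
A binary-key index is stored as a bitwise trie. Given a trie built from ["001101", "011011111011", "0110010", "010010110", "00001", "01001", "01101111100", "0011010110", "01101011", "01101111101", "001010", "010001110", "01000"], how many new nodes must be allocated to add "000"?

"000" is already a full path in the trie; only an end-marker is added.
No new nodes are needed: 0.

0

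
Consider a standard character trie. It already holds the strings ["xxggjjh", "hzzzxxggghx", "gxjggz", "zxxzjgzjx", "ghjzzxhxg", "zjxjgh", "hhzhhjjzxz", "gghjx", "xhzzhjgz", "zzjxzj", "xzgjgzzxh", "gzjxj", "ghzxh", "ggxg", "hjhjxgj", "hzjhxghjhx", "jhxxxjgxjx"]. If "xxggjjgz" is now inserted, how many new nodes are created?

"xxggjj" is already a path in the trie; the remaining "gz" must be added.
So 8 − 6 = 2 new nodes.

2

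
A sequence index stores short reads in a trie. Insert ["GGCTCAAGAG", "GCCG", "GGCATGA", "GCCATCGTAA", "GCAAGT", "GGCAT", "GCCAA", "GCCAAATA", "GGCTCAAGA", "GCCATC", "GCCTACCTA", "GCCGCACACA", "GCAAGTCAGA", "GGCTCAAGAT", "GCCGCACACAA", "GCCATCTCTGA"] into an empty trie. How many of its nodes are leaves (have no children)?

Leaves are exactly the stored words that no other stored word extends.
Those words: "GCAAGTCAGA", "GCCAAATA", "GCCATCGTAA", "GCCATCTCTGA", "GCCGCACACAA", "GCCTACCTA", "GGCATGA", "GGCTCAAGAG", "GGCTCAAGAT"
Leaf count: 9

9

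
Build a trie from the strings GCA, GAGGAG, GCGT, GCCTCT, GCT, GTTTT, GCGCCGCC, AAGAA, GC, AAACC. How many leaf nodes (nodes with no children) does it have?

A leaf is a node with no children — equivalently, the end of a word that is not a proper prefix of any other stored word.
Those words: "AAACC", "AAGAA", "GAGGAG", "GCA", "GCCTCT", "GCGCCGCC", "GCGT", "GCT", "GTTTT"
Leaf count: 9

9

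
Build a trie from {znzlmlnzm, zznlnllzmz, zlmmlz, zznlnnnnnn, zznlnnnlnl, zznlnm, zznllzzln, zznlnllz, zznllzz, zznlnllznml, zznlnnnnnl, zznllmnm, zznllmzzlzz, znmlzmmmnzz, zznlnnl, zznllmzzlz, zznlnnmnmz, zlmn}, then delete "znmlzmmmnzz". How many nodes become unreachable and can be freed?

9

Walk "znmlzmmmnzz" from the leaf back toward the root, removing each node that no remaining word uses.
The suffix "mlzmmmnzz" (9 nodes) is used only by "znmlzmmmnzz"; the node for "zn" still has the child "z", so pruning stops there.
Nodes removed: 9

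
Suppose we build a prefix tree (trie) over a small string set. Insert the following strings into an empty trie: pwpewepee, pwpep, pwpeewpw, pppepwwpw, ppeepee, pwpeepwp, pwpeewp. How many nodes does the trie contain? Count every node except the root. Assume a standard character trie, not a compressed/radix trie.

30

Count nodes per top-level branch (shared prefixes stored once):
  'p'-branch (ppeepee, pppepwwpw, pwpeepwp, pwpeewp, pwpeewpw, pwpep, pwpewepee): 30 nodes
Sum: 30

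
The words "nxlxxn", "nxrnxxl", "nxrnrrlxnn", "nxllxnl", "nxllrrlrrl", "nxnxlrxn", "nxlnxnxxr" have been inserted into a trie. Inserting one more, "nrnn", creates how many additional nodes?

3

Walking "nrnn" from the root, the first 1 characters ("n") follow existing edges; "r" is the first miss.
Each of the 3 remaining characters creates one node.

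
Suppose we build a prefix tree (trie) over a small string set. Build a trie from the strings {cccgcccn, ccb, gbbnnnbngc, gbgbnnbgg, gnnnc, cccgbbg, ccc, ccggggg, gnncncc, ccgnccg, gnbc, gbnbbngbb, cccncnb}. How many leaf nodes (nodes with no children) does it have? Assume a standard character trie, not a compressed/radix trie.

Leaves are exactly the stored words that no other stored word extends.
Those words: "ccb", "cccgbbg", "cccgcccn", "cccncnb", "ccggggg", "ccgnccg", "gbbnnnbngc", "gbgbnnbgg", "gbnbbngbb", "gnbc", "gnncncc", "gnnnc"
Leaf count: 12

12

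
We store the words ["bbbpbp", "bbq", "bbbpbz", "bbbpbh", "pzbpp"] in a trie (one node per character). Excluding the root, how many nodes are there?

14

Insert word by word; a character creates a node only if that edge doesn't already exist:
  "bbbpbp" → 6 new (b, b, b, p, b, p)
  "bbq" → prefix "bb" already present; 1 new (q)
  "bbbpbz" → prefix "bbbpb" already present; 1 new (z)
  "bbbpbh" → prefix "bbbpb" already present; 1 new (h)
  "pzbpp" → 5 new (p, z, b, p, p)
Total nodes = 6 + 1 + 1 + 1 + 5 = 14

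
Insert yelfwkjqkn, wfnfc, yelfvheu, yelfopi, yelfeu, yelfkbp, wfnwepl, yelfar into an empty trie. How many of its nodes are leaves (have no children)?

8

A leaf is a node with no children — equivalently, the end of a word that is not a proper prefix of any other stored word.
Those words: "wfnfc", "wfnwepl", "yelfar", "yelfeu", "yelfkbp", "yelfopi", "yelfvheu", "yelfwkjqkn"
Leaf count: 8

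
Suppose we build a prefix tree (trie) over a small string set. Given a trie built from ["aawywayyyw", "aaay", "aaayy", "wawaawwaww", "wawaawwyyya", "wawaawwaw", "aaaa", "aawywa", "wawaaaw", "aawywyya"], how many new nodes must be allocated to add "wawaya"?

2

"wawa" is already a path in the trie; the remaining "ya" must be added.
Each of the 2 remaining characters creates one node.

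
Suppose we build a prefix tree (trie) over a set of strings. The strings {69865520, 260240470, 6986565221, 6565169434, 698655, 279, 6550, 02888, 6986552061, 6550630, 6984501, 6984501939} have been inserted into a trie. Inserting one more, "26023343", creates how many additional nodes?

4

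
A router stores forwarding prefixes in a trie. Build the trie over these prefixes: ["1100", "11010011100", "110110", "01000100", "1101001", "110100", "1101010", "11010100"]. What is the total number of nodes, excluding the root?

Insert word by word; a character creates a node only if that edge doesn't already exist:
  "1100" → 4 new (1, 1, 0, 0)
  "11010011100" → prefix "110" already present; 8 new (1, 0, 0, 1, 1, 1, 0, 0)
  "110110" → prefix "1101" already present; 2 new (1, 0)
  "01000100" → 8 new (0, 1, 0, 0, 0, 1, 0, 0)
  "1101001" → prefix "1101001" already present; 0 new (none)
  "110100" → prefix "110100" already present; 0 new (none)
  "1101010" → prefix "11010" already present; 2 new (1, 0)
  "11010100" → prefix "1101010" already present; 1 new (0)
Total nodes = 4 + 8 + 2 + 8 + 0 + 0 + 2 + 1 = 25

25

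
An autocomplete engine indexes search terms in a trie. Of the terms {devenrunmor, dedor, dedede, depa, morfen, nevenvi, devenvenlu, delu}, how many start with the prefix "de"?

6

Walk to "de"; the words in its subtree are exactly those with that prefix.
Matches: "dedede", "dedor", "delu", "depa", "devenrunmor", "devenvenlu"
Count: 6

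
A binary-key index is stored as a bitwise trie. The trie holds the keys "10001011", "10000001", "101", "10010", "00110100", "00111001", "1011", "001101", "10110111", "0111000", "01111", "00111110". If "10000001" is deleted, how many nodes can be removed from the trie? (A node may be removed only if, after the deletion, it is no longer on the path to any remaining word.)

A node on "10000001"'s path can go only if nothing else ends at it or branches off below it.
The suffix "0001" (4 nodes) is used only by "10000001"; the node for "1000" still has the child "1", so pruning stops there.
Nodes removed: 4

4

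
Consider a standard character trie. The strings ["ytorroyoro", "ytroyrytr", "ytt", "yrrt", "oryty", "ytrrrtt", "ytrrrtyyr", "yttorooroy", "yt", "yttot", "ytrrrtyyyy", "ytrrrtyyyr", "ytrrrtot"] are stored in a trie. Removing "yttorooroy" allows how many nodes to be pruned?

6

After clearing the end-marker at "yttorooroy", prune upward until reaching a node still needed by another word.
The suffix "rooroy" (6 nodes) is used only by "yttorooroy"; the node for "ytto" still has the child "t", so pruning stops there.
Nodes removed: 6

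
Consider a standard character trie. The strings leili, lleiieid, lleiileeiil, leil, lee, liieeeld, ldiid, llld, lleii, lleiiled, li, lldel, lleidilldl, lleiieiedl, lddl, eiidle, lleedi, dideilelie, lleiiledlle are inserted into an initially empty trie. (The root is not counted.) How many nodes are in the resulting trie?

69

For each word, the new-node count is its length minus the longest prefix already in the trie:
  "leili" → 5 new (l, e, i, l, i)
  "lleiieid" → prefix "l" already present; 7 new (l, e, i, i, e, i, d)
  "lleiileeiil" → prefix "lleii" already present; 6 new (l, e, e, i, i, l)
  "leil" → prefix "leil" already present; 0 new (none)
  "lee" → prefix "le" already present; 1 new (e)
  "liieeeld" → prefix "l" already present; 7 new (i, i, e, e, e, l, d)
  "ldiid" → prefix "l" already present; 4 new (d, i, i, d)
  "llld" → prefix "ll" already present; 2 new (l, d)
  "lleii" → prefix "lleii" already present; 0 new (none)
  "lleiiled" → prefix "lleiile" already present; 1 new (d)
  "li" → prefix "li" already present; 0 new (none)
  "lldel" → prefix "ll" already present; 3 new (d, e, l)
  "lleidilldl" → prefix "llei" already present; 6 new (d, i, l, l, d, l)
  "lleiieiedl" → prefix "lleiiei" already present; 3 new (e, d, l)
  "lddl" → prefix "ld" already present; 2 new (d, l)
  "eiidle" → 6 new (e, i, i, d, l, e)
  "lleedi" → prefix "lle" already present; 3 new (e, d, i)
  "dideilelie" → 10 new (d, i, d, e, i, l, e, l, i, e)
  "lleiiledlle" → prefix "lleiiled" already present; 3 new (l, l, e)
Total nodes = 5 + 7 + 6 + 0 + 1 + 7 + 4 + 2 + 0 + 1 + 0 + 3 + 6 + 3 + 2 + 6 + 3 + 10 + 3 = 69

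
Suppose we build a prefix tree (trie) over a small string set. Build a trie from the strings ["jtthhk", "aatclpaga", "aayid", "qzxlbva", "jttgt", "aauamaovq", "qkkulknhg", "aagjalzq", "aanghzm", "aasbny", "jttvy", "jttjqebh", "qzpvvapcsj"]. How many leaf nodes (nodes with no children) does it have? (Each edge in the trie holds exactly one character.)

13

A leaf is a node with no children — equivalently, the end of a word that is not a proper prefix of any other stored word.
Those words: "aagjalzq", "aanghzm", "aasbny", "aatclpaga", "aauamaovq", "aayid", "jttgt", "jtthhk", "jttjqebh", "jttvy", "qkkulknhg", "qzpvvapcsj", "qzxlbva"
Leaf count: 13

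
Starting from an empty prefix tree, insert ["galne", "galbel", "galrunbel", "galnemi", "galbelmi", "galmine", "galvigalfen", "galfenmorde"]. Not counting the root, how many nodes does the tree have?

Trie structure (* marks end of a word):
(root)
└─ g
   └─ a
      └─ l
         ├─ b
         │  └─ e
         │     └─ l *
         │        └─ m
         │           └─ i *
         ├─ f
         │  └─ e
         │     └─ n
         │        └─ m
         │           └─ o
         │              └─ r
         │                 └─ d
         │                    └─ e *
         ├─ m
         │  └─ i
         │     └─ n
         │        └─ e *
         ├─ n
         │  └─ e *
         │     └─ m
         │        └─ i *
         ├─ r
         │  └─ u
         │     └─ n
         │        └─ b
         │           └─ e
         │              └─ l *
         └─ v
            └─ i
               └─ g
                  └─ a
                     └─ l
                        └─ f
                           └─ e
                              └─ n *
Counting every labelled node above: 38.

38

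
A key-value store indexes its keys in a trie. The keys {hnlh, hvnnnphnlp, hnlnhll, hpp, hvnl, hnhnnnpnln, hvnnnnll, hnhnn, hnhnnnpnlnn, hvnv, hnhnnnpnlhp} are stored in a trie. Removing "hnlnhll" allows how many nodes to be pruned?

4

A node on "hnlnhll"'s path can go only if nothing else ends at it or branches off below it.
The suffix "nhll" (4 nodes) is used only by "hnlnhll"; the node for "hnl" still has the child "h", so pruning stops there.
Nodes removed: 4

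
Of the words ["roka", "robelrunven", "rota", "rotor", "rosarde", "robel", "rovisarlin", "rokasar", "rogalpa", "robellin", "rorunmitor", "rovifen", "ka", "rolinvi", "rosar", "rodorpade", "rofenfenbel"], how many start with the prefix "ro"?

Traverse to the node for "ro", then collect every word in that subtree.
Words under "ro": robel, robellin, robelrunven, rodorpade, rofenfenbel, rogalpa, roka, rokasar, rolinvi, rorunmitor, rosar, rosarde, rota, rotor, rovifen, rovisarlin
Count: 16

16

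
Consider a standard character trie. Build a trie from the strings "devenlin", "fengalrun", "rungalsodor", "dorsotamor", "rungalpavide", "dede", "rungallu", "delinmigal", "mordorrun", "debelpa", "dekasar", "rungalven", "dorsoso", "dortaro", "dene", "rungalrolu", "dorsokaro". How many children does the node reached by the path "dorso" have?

3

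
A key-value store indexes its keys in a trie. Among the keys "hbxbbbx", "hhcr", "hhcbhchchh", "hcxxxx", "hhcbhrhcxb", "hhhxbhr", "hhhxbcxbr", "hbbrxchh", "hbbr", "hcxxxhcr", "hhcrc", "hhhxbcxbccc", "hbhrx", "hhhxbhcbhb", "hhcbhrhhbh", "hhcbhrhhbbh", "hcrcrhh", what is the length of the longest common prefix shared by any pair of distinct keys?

Equivalently: take the maximum, over all pairs, of their longest common prefix length.
"hhcbhrhhbbh" and "hhcbhrhhbh" agree on "hhcbhrhhb" (9 characters) before diverging; nothing deeper is shared.
Longest shared-prefix length: 9

9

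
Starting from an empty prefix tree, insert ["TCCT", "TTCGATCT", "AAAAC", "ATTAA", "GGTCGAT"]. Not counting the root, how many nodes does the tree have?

Trie structure (* marks end of a word):
(root)
├─ A
│  ├─ A
│  │  └─ A
│  │     └─ A
│  │        └─ C *
│  └─ T
│     └─ T
│        └─ A
│           └─ A *
├─ G
│  └─ G
│     └─ T
│        └─ C
│           └─ G
│              └─ A
│                 └─ T *
└─ T
   ├─ C
   │  └─ C
   │     └─ T *
   └─ T
      └─ C
         └─ G
            └─ A
               └─ T
                  └─ C
                     └─ T *
Counting every labelled node above: 27.

27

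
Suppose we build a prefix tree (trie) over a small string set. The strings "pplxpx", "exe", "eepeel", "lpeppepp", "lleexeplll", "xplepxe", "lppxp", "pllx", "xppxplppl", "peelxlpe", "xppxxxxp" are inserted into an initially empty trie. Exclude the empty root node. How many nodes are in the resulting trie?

For each word, the new-node count is its length minus the longest prefix already in the trie:
  "pplxpx" → 6 new (p, p, l, x, p, x)
  "exe" → 3 new (e, x, e)
  "eepeel" → prefix "e" already present; 5 new (e, p, e, e, l)
  "lpeppepp" → 8 new (l, p, e, p, p, e, p, p)
  "lleexeplll" → prefix "l" already present; 9 new (l, e, e, x, e, p, l, l, l)
  "xplepxe" → 7 new (x, p, l, e, p, x, e)
  "lppxp" → prefix "lp" already present; 3 new (p, x, p)
  "pllx" → prefix "p" already present; 3 new (l, l, x)
  "xppxplppl" → prefix "xp" already present; 7 new (p, x, p, l, p, p, l)
  "peelxlpe" → prefix "p" already present; 7 new (e, e, l, x, l, p, e)
  "xppxxxxp" → prefix "xppx" already present; 4 new (x, x, x, p)
Total nodes = 6 + 3 + 5 + 8 + 9 + 7 + 3 + 3 + 7 + 7 + 4 = 62

62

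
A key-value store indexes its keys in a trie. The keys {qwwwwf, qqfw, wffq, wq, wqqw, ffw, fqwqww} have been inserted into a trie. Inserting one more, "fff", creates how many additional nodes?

1

Walking "fff" from the root, the first 2 characters ("ff") follow existing edges; "f" is the first miss.
Each of the 1 remaining characters creates one node.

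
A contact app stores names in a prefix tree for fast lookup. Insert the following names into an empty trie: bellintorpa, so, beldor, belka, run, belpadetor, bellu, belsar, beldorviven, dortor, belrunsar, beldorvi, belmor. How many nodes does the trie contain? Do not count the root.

52

Count nodes per top-level branch (shared prefixes stored once):
  'b'-branch (beldor, beldorvi, beldorviven, belka, bellintorpa, bellu, belmor, belpadetor, belrunsar, belsar): 41 nodes
  'd'-branch (dortor): 6 nodes
  'r'-branch (run): 3 nodes
  's'-branch (so): 2 nodes
Sum: 52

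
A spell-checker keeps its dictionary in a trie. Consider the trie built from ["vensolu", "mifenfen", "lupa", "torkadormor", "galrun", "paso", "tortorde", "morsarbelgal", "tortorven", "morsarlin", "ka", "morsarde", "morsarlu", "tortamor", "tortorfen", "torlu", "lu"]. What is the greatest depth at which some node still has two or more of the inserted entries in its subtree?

Look for the deepest trie node that still has at least two words in its subtree.
"morsarlin" and "morsarlu" agree on "morsarl" (7 characters) before diverging; nothing deeper is shared.
Longest shared-prefix length: 7

7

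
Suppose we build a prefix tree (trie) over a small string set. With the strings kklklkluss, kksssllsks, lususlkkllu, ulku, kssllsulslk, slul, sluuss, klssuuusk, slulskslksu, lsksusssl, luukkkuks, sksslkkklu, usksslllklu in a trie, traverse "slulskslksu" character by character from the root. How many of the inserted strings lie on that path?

Check each prefix of "slulskslksu" against the stored set — each match is an end-marker on the path.
Prefixes of the query that are stored words: "slul", "slulskslksu"
Count: 2

2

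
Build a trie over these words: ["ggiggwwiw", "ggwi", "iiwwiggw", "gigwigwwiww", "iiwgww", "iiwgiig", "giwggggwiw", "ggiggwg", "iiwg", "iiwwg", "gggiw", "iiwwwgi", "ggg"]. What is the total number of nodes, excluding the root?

Insert word by word; a character creates a node only if that edge doesn't already exist:
  "ggiggwwiw" → 9 new (g, g, i, g, g, w, w, i, w)
  "ggwi" → prefix "gg" already present; 2 new (w, i)
  "iiwwiggw" → 8 new (i, i, w, w, i, g, g, w)
  "gigwigwwiww" → prefix "g" already present; 10 new (i, g, w, i, g, w, w, i, w, w)
  "iiwgww" → prefix "iiw" already present; 3 new (g, w, w)
  "iiwgiig" → prefix "iiwg" already present; 3 new (i, i, g)
  "giwggggwiw" → prefix "gi" already present; 8 new (w, g, g, g, g, w, i, w)
  "ggiggwg" → prefix "ggiggw" already present; 1 new (g)
  "iiwg" → prefix "iiwg" already present; 0 new (none)
  "iiwwg" → prefix "iiww" already present; 1 new (g)
  "gggiw" → prefix "gg" already present; 3 new (g, i, w)
  "iiwwwgi" → prefix "iiww" already present; 3 new (w, g, i)
  "ggg" → prefix "ggg" already present; 0 new (none)
Total nodes = 9 + 2 + 8 + 10 + 3 + 3 + 8 + 1 + 0 + 1 + 3 + 3 + 0 = 51

51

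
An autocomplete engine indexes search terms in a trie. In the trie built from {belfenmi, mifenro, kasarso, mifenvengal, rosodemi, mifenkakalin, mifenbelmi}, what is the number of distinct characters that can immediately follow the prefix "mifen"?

Follow the path "mifen" to its node, then look at its outgoing edges.
Characters that immediately follow "mifen" among the stored strings: {b, k, r, v}.
That node has 4 child edges.

4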